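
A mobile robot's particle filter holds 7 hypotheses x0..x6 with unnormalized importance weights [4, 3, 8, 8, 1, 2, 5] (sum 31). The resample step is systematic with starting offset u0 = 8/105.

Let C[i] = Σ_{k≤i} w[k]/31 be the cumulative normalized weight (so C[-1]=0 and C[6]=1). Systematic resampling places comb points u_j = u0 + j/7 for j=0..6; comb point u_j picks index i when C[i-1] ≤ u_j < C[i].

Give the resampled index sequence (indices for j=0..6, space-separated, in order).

C = [4/31, 7/31, 15/31, 23/31, 24/31, 26/31, 1]
j=0: u_0=8/105 ∈ [0, 4/31) → index 0
j=1: u_1=23/105 ∈ [4/31, 7/31) → index 1
j=2: u_2=38/105 ∈ [7/31, 15/31) → index 2
j=3: u_3=53/105 ∈ [15/31, 23/31) → index 3
j=4: u_4=68/105 ∈ [15/31, 23/31) → index 3
j=5: u_5=83/105 ∈ [24/31, 26/31) → index 5
j=6: u_6=14/15 ∈ [26/31, 1) → index 6

0 1 2 3 3 5 6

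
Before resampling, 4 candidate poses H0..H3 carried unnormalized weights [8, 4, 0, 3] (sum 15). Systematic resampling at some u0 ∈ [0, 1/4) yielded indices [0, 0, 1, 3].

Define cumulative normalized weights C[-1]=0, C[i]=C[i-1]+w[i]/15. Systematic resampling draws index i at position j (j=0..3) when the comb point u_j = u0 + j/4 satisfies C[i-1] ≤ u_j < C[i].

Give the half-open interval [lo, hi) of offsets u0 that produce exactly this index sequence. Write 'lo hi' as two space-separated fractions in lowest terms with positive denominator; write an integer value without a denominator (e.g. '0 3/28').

C = [8/15, 4/5, 4/5, 1]
j=0 picked index 0: u0 ∈ [0, 8/15)
j=1 picked index 0: u0 ∈ [-1/4, 17/60)
j=2 picked index 1: u0 ∈ [1/30, 3/10)
j=3 picked index 3: u0 ∈ [1/20, 1/4)
intersection: [1/20, 1/4)

1/20 1/4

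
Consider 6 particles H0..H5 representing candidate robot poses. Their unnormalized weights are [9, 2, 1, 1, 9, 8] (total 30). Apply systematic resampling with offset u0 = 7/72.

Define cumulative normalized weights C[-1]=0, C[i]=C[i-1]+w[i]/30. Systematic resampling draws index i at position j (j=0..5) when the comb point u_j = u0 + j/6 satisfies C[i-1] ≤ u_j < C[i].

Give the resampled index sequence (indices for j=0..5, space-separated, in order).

C = [3/10, 11/30, 2/5, 13/30, 11/15, 1]
j=0: u_0=7/72 ∈ [0, 3/10) → index 0
j=1: u_1=19/72 ∈ [0, 3/10) → index 0
j=2: u_2=31/72 ∈ [2/5, 13/30) → index 3
j=3: u_3=43/72 ∈ [13/30, 11/15) → index 4
j=4: u_4=55/72 ∈ [11/15, 1) → index 5
j=5: u_5=67/72 ∈ [11/15, 1) → index 5

0 0 3 4 5 5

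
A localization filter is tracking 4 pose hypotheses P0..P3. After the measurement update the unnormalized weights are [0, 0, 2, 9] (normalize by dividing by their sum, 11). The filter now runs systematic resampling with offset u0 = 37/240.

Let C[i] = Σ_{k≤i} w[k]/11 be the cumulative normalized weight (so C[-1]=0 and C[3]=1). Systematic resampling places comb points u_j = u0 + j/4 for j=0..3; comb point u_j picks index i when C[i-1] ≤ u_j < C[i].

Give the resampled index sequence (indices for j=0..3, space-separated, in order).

C = [0, 0, 2/11, 1]
j=0: u_0=37/240 ∈ [0, 2/11) → index 2
j=1: u_1=97/240 ∈ [2/11, 1) → index 3
j=2: u_2=157/240 ∈ [2/11, 1) → index 3
j=3: u_3=217/240 ∈ [2/11, 1) → index 3

2 3 3 3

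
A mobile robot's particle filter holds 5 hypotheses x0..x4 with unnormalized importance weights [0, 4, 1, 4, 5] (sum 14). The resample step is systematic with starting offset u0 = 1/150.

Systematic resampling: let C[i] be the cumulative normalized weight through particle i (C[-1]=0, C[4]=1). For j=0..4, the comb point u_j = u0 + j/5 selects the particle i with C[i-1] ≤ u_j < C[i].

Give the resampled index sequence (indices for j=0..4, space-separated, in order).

C = [0, 2/7, 5/14, 9/14, 1]
j=0: u_0=1/150 ∈ [0, 2/7) → index 1
j=1: u_1=31/150 ∈ [0, 2/7) → index 1
j=2: u_2=61/150 ∈ [5/14, 9/14) → index 3
j=3: u_3=91/150 ∈ [5/14, 9/14) → index 3
j=4: u_4=121/150 ∈ [9/14, 1) → index 4

1 1 3 3 4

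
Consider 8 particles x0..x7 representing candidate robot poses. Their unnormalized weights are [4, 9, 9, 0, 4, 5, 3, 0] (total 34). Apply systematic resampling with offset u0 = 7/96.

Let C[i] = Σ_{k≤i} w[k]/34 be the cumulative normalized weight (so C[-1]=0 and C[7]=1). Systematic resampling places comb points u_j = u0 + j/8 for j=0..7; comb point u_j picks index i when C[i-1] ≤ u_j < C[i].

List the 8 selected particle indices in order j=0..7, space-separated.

C = [2/17, 13/34, 11/17, 11/17, 13/17, 31/34, 1, 1]
j=0: u_0=7/96 ∈ [0, 2/17) → index 0
j=1: u_1=19/96 ∈ [2/17, 13/34) → index 1
j=2: u_2=31/96 ∈ [2/17, 13/34) → index 1
j=3: u_3=43/96 ∈ [13/34, 11/17) → index 2
j=4: u_4=55/96 ∈ [13/34, 11/17) → index 2
j=5: u_5=67/96 ∈ [11/17, 13/17) → index 4
j=6: u_6=79/96 ∈ [13/17, 31/34) → index 5
j=7: u_7=91/96 ∈ [31/34, 1) → index 6

0 1 1 2 2 4 5 6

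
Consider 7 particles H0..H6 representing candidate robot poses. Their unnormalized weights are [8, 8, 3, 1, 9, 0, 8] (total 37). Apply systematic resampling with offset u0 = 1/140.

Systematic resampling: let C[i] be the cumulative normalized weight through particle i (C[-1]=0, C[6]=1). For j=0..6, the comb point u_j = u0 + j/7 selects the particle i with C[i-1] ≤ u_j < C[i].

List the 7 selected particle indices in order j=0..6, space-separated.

0 0 1 2 4 4 6

C = [8/37, 16/37, 19/37, 20/37, 29/37, 29/37, 1]
j=0: u_0=1/140 ∈ [0, 8/37) → index 0
j=1: u_1=3/20 ∈ [0, 8/37) → index 0
j=2: u_2=41/140 ∈ [8/37, 16/37) → index 1
j=3: u_3=61/140 ∈ [16/37, 19/37) → index 2
j=4: u_4=81/140 ∈ [20/37, 29/37) → index 4
j=5: u_5=101/140 ∈ [20/37, 29/37) → index 4
j=6: u_6=121/140 ∈ [29/37, 1) → index 6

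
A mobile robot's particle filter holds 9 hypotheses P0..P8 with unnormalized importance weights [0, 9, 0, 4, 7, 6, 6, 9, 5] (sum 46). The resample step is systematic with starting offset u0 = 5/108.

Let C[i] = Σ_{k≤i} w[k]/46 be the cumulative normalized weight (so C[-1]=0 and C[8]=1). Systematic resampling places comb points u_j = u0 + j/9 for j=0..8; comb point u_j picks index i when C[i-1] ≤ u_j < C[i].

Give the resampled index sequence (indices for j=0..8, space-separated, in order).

1 1 3 4 5 6 7 7 8

C = [0, 9/46, 9/46, 13/46, 10/23, 13/23, 16/23, 41/46, 1]
j=0: u_0=5/108 ∈ [0, 9/46) → index 1
j=1: u_1=17/108 ∈ [0, 9/46) → index 1
j=2: u_2=29/108 ∈ [9/46, 13/46) → index 3
j=3: u_3=41/108 ∈ [13/46, 10/23) → index 4
j=4: u_4=53/108 ∈ [10/23, 13/23) → index 5
j=5: u_5=65/108 ∈ [13/23, 16/23) → index 6
j=6: u_6=77/108 ∈ [16/23, 41/46) → index 7
j=7: u_7=89/108 ∈ [16/23, 41/46) → index 7
j=8: u_8=101/108 ∈ [41/46, 1) → index 8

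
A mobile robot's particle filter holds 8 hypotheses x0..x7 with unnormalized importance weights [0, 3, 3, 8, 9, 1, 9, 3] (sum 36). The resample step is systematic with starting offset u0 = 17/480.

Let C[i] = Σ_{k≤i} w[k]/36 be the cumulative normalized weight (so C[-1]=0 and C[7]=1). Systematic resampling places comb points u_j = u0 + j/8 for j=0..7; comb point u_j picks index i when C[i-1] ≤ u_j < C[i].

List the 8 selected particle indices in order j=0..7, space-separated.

1 2 3 4 4 5 6 6

C = [0, 1/12, 1/6, 7/18, 23/36, 2/3, 11/12, 1]
j=0: u_0=17/480 ∈ [0, 1/12) → index 1
j=1: u_1=77/480 ∈ [1/12, 1/6) → index 2
j=2: u_2=137/480 ∈ [1/6, 7/18) → index 3
j=3: u_3=197/480 ∈ [7/18, 23/36) → index 4
j=4: u_4=257/480 ∈ [7/18, 23/36) → index 4
j=5: u_5=317/480 ∈ [23/36, 2/3) → index 5
j=6: u_6=377/480 ∈ [2/3, 11/12) → index 6
j=7: u_7=437/480 ∈ [2/3, 11/12) → index 6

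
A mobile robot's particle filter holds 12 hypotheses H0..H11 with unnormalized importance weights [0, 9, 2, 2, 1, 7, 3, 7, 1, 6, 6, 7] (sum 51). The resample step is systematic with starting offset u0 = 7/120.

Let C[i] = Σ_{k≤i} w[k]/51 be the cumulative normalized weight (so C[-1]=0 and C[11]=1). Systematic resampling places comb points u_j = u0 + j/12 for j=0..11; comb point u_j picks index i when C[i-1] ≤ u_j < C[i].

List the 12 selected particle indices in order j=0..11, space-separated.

1 1 3 5 5 7 7 9 9 10 11 11

C = [0, 3/17, 11/51, 13/51, 14/51, 7/17, 8/17, 31/51, 32/51, 38/51, 44/51, 1]
j=0: u_0=7/120 ∈ [0, 3/17) → index 1
j=1: u_1=17/120 ∈ [0, 3/17) → index 1
j=2: u_2=9/40 ∈ [11/51, 13/51) → index 3
j=3: u_3=37/120 ∈ [14/51, 7/17) → index 5
j=4: u_4=47/120 ∈ [14/51, 7/17) → index 5
j=5: u_5=19/40 ∈ [8/17, 31/51) → index 7
j=6: u_6=67/120 ∈ [8/17, 31/51) → index 7
j=7: u_7=77/120 ∈ [32/51, 38/51) → index 9
j=8: u_8=29/40 ∈ [32/51, 38/51) → index 9
j=9: u_9=97/120 ∈ [38/51, 44/51) → index 10
j=10: u_10=107/120 ∈ [44/51, 1) → index 11
j=11: u_11=39/40 ∈ [44/51, 1) → index 11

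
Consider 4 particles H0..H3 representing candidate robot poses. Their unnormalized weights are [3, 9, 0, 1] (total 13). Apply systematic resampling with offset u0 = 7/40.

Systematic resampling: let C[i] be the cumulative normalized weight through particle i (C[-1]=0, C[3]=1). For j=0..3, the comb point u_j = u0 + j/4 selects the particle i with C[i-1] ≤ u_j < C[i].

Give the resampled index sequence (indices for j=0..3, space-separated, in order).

C = [3/13, 12/13, 12/13, 1]
j=0: u_0=7/40 ∈ [0, 3/13) → index 0
j=1: u_1=17/40 ∈ [3/13, 12/13) → index 1
j=2: u_2=27/40 ∈ [3/13, 12/13) → index 1
j=3: u_3=37/40 ∈ [12/13, 1) → index 3

0 1 1 3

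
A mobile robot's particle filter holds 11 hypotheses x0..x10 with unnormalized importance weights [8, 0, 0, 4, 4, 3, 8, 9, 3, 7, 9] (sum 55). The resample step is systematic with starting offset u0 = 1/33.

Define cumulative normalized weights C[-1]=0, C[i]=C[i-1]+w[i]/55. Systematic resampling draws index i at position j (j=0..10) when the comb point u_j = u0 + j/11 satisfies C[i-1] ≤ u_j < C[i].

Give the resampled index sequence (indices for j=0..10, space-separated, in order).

0 0 3 5 6 6 7 8 9 10 10

C = [8/55, 8/55, 8/55, 12/55, 16/55, 19/55, 27/55, 36/55, 39/55, 46/55, 1]
j=0: u_0=1/33 ∈ [0, 8/55) → index 0
j=1: u_1=4/33 ∈ [0, 8/55) → index 0
j=2: u_2=7/33 ∈ [8/55, 12/55) → index 3
j=3: u_3=10/33 ∈ [16/55, 19/55) → index 5
j=4: u_4=13/33 ∈ [19/55, 27/55) → index 6
j=5: u_5=16/33 ∈ [19/55, 27/55) → index 6
j=6: u_6=19/33 ∈ [27/55, 36/55) → index 7
j=7: u_7=2/3 ∈ [36/55, 39/55) → index 8
j=8: u_8=25/33 ∈ [39/55, 46/55) → index 9
j=9: u_9=28/33 ∈ [46/55, 1) → index 10
j=10: u_10=31/33 ∈ [46/55, 1) → index 10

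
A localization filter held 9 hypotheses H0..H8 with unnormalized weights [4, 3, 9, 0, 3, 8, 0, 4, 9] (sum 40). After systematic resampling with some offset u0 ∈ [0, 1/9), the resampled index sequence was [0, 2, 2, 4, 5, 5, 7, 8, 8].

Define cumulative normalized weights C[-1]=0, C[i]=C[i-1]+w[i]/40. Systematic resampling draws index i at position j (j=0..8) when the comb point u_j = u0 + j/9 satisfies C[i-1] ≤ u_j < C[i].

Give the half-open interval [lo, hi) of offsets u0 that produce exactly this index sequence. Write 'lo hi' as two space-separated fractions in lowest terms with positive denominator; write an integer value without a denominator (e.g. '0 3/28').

1/15 1/10

C = [1/10, 7/40, 2/5, 2/5, 19/40, 27/40, 27/40, 31/40, 1]
j=0 picked index 0: u0 ∈ [0, 1/10)
j=1 picked index 2: u0 ∈ [23/360, 13/45)
j=2 picked index 2: u0 ∈ [-17/360, 8/45)
j=3 picked index 4: u0 ∈ [1/15, 17/120)
j=4 picked index 5: u0 ∈ [11/360, 83/360)
j=5 picked index 5: u0 ∈ [-29/360, 43/360)
j=6 picked index 7: u0 ∈ [1/120, 13/120)
j=7 picked index 8: u0 ∈ [-1/360, 2/9)
j=8 picked index 8: u0 ∈ [-41/360, 1/9)
intersection: [1/15, 1/10)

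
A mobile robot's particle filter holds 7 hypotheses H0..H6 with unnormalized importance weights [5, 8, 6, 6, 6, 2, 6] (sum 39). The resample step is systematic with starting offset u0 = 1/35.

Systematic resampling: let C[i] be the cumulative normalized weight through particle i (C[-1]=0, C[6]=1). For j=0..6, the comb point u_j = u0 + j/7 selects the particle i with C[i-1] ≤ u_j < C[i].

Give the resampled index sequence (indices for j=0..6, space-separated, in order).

0 1 1 2 3 4 6

C = [5/39, 1/3, 19/39, 25/39, 31/39, 11/13, 1]
j=0: u_0=1/35 ∈ [0, 5/39) → index 0
j=1: u_1=6/35 ∈ [5/39, 1/3) → index 1
j=2: u_2=11/35 ∈ [5/39, 1/3) → index 1
j=3: u_3=16/35 ∈ [1/3, 19/39) → index 2
j=4: u_4=3/5 ∈ [19/39, 25/39) → index 3
j=5: u_5=26/35 ∈ [25/39, 31/39) → index 4
j=6: u_6=31/35 ∈ [11/13, 1) → index 6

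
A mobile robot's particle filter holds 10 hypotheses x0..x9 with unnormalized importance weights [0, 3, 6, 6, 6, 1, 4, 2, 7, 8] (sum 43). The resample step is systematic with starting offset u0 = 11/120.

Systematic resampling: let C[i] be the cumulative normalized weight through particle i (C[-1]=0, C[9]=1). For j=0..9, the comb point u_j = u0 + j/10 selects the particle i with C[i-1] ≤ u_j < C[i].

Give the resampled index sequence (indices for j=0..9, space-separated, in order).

2 2 3 4 5 6 8 8 9 9

C = [0, 3/43, 9/43, 15/43, 21/43, 22/43, 26/43, 28/43, 35/43, 1]
j=0: u_0=11/120 ∈ [3/43, 9/43) → index 2
j=1: u_1=23/120 ∈ [3/43, 9/43) → index 2
j=2: u_2=7/24 ∈ [9/43, 15/43) → index 3
j=3: u_3=47/120 ∈ [15/43, 21/43) → index 4
j=4: u_4=59/120 ∈ [21/43, 22/43) → index 5
j=5: u_5=71/120 ∈ [22/43, 26/43) → index 6
j=6: u_6=83/120 ∈ [28/43, 35/43) → index 8
j=7: u_7=19/24 ∈ [28/43, 35/43) → index 8
j=8: u_8=107/120 ∈ [35/43, 1) → index 9
j=9: u_9=119/120 ∈ [35/43, 1) → index 9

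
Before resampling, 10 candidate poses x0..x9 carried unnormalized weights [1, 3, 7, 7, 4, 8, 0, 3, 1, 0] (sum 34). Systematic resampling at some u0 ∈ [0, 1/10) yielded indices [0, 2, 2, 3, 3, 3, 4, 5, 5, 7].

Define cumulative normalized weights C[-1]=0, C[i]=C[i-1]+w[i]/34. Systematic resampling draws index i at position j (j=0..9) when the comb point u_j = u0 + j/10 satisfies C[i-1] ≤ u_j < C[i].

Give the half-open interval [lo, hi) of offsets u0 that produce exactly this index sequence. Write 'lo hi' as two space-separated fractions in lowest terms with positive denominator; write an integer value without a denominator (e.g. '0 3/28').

2/85 1/34

C = [1/34, 2/17, 11/34, 9/17, 11/17, 15/17, 15/17, 33/34, 1, 1]
j=0 picked index 0: u0 ∈ [0, 1/34)
j=1 picked index 2: u0 ∈ [3/170, 19/85)
j=2 picked index 2: u0 ∈ [-7/85, 21/170)
j=3 picked index 3: u0 ∈ [2/85, 39/170)
j=4 picked index 3: u0 ∈ [-13/170, 11/85)
j=5 picked index 3: u0 ∈ [-3/17, 1/34)
j=6 picked index 4: u0 ∈ [-6/85, 4/85)
j=7 picked index 5: u0 ∈ [-9/170, 31/170)
j=8 picked index 5: u0 ∈ [-13/85, 7/85)
j=9 picked index 7: u0 ∈ [-3/170, 6/85)
intersection: [2/85, 1/34)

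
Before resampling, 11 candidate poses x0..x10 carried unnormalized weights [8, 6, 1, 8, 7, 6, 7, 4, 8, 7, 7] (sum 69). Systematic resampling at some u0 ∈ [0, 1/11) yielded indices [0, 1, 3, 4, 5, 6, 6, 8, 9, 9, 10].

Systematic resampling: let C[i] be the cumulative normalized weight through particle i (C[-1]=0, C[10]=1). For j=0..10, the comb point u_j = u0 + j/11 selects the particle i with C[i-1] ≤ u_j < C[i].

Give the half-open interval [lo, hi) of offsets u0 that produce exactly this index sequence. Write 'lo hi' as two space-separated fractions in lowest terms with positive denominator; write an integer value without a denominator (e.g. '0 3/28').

18/253 59/759

C = [8/69, 14/69, 5/23, 1/3, 10/23, 12/23, 43/69, 47/69, 55/69, 62/69, 1]
j=0 picked index 0: u0 ∈ [0, 8/69)
j=1 picked index 1: u0 ∈ [19/759, 85/759)
j=2 picked index 3: u0 ∈ [9/253, 5/33)
j=3 picked index 4: u0 ∈ [2/33, 41/253)
j=4 picked index 5: u0 ∈ [18/253, 40/253)
j=5 picked index 6: u0 ∈ [17/253, 128/759)
j=6 picked index 6: u0 ∈ [-6/253, 59/759)
j=7 picked index 8: u0 ∈ [34/759, 122/759)
j=8 picked index 9: u0 ∈ [53/759, 130/759)
j=9 picked index 9: u0 ∈ [-16/759, 61/759)
j=10 picked index 10: u0 ∈ [-8/759, 1/11)
intersection: [18/253, 59/759)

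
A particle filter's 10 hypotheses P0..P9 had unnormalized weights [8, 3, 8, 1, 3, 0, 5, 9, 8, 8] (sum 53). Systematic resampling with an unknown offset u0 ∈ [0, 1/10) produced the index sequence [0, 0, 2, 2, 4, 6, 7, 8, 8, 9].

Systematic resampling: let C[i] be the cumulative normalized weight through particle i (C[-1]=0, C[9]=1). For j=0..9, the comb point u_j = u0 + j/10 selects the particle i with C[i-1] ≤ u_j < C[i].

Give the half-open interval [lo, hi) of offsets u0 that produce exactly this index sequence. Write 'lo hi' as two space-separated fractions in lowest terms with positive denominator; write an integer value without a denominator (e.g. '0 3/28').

2/265 3/106

C = [8/53, 11/53, 19/53, 20/53, 23/53, 23/53, 28/53, 37/53, 45/53, 1]
j=0 picked index 0: u0 ∈ [0, 8/53)
j=1 picked index 0: u0 ∈ [-1/10, 27/530)
j=2 picked index 2: u0 ∈ [2/265, 42/265)
j=3 picked index 2: u0 ∈ [-49/530, 31/530)
j=4 picked index 4: u0 ∈ [-6/265, 9/265)
j=5 picked index 6: u0 ∈ [-7/106, 3/106)
j=6 picked index 7: u0 ∈ [-19/265, 26/265)
j=7 picked index 8: u0 ∈ [-1/530, 79/530)
j=8 picked index 8: u0 ∈ [-27/265, 13/265)
j=9 picked index 9: u0 ∈ [-27/530, 1/10)
intersection: [2/265, 3/106)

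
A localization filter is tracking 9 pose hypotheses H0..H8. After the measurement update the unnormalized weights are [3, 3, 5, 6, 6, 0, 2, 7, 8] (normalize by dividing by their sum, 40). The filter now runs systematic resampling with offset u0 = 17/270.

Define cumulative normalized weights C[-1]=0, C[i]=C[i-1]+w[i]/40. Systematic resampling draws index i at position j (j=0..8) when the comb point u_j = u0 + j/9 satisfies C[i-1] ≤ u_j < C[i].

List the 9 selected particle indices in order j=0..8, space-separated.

C = [3/40, 3/20, 11/40, 17/40, 23/40, 23/40, 5/8, 4/5, 1]
j=0: u_0=17/270 ∈ [0, 3/40) → index 0
j=1: u_1=47/270 ∈ [3/20, 11/40) → index 2
j=2: u_2=77/270 ∈ [11/40, 17/40) → index 3
j=3: u_3=107/270 ∈ [11/40, 17/40) → index 3
j=4: u_4=137/270 ∈ [17/40, 23/40) → index 4
j=5: u_5=167/270 ∈ [23/40, 5/8) → index 6
j=6: u_6=197/270 ∈ [5/8, 4/5) → index 7
j=7: u_7=227/270 ∈ [4/5, 1) → index 8
j=8: u_8=257/270 ∈ [4/5, 1) → index 8

0 2 3 3 4 6 7 8 8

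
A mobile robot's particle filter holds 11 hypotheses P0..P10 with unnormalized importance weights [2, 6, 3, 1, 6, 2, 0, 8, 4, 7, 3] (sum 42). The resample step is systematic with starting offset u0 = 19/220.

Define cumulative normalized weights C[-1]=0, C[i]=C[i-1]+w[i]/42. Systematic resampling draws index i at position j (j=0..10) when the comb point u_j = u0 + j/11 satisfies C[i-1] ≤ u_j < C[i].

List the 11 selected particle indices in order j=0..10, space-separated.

1 1 3 4 5 7 7 8 9 9 10

C = [1/21, 4/21, 11/42, 2/7, 3/7, 10/21, 10/21, 2/3, 16/21, 13/14, 1]
j=0: u_0=19/220 ∈ [1/21, 4/21) → index 1
j=1: u_1=39/220 ∈ [1/21, 4/21) → index 1
j=2: u_2=59/220 ∈ [11/42, 2/7) → index 3
j=3: u_3=79/220 ∈ [2/7, 3/7) → index 4
j=4: u_4=9/20 ∈ [3/7, 10/21) → index 5
j=5: u_5=119/220 ∈ [10/21, 2/3) → index 7
j=6: u_6=139/220 ∈ [10/21, 2/3) → index 7
j=7: u_7=159/220 ∈ [2/3, 16/21) → index 8
j=8: u_8=179/220 ∈ [16/21, 13/14) → index 9
j=9: u_9=199/220 ∈ [16/21, 13/14) → index 9
j=10: u_10=219/220 ∈ [13/14, 1) → index 10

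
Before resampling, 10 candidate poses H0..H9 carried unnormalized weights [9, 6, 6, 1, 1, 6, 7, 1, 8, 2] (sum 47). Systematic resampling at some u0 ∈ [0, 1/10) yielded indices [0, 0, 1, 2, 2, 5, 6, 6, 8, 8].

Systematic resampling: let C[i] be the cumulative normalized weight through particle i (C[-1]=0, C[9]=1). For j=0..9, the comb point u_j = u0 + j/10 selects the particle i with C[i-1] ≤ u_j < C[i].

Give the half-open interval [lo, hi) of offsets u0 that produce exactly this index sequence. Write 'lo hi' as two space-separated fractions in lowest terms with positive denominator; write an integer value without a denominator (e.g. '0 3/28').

9/470 11/235

C = [9/47, 15/47, 21/47, 22/47, 23/47, 29/47, 36/47, 37/47, 45/47, 1]
j=0 picked index 0: u0 ∈ [0, 9/47)
j=1 picked index 0: u0 ∈ [-1/10, 43/470)
j=2 picked index 1: u0 ∈ [-2/235, 28/235)
j=3 picked index 2: u0 ∈ [9/470, 69/470)
j=4 picked index 2: u0 ∈ [-19/235, 11/235)
j=5 picked index 5: u0 ∈ [-1/94, 11/94)
j=6 picked index 6: u0 ∈ [4/235, 39/235)
j=7 picked index 6: u0 ∈ [-39/470, 31/470)
j=8 picked index 8: u0 ∈ [-3/235, 37/235)
j=9 picked index 8: u0 ∈ [-53/470, 27/470)
intersection: [9/470, 11/235)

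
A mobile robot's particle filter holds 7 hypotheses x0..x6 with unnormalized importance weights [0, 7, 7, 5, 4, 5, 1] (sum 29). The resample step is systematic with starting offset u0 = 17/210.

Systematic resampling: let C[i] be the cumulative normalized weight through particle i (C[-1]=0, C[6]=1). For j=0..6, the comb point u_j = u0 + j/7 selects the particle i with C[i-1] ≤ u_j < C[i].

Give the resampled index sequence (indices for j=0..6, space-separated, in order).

C = [0, 7/29, 14/29, 19/29, 23/29, 28/29, 1]
j=0: u_0=17/210 ∈ [0, 7/29) → index 1
j=1: u_1=47/210 ∈ [0, 7/29) → index 1
j=2: u_2=11/30 ∈ [7/29, 14/29) → index 2
j=3: u_3=107/210 ∈ [14/29, 19/29) → index 3
j=4: u_4=137/210 ∈ [14/29, 19/29) → index 3
j=5: u_5=167/210 ∈ [23/29, 28/29) → index 5
j=6: u_6=197/210 ∈ [23/29, 28/29) → index 5

1 1 2 3 3 5 5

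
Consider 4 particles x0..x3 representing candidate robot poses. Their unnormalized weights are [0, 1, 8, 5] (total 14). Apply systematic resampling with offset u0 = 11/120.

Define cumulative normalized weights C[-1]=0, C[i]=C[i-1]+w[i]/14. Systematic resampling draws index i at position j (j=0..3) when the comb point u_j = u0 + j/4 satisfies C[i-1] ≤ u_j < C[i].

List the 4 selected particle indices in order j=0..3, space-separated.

2 2 2 3

C = [0, 1/14, 9/14, 1]
j=0: u_0=11/120 ∈ [1/14, 9/14) → index 2
j=1: u_1=41/120 ∈ [1/14, 9/14) → index 2
j=2: u_2=71/120 ∈ [1/14, 9/14) → index 2
j=3: u_3=101/120 ∈ [9/14, 1) → index 3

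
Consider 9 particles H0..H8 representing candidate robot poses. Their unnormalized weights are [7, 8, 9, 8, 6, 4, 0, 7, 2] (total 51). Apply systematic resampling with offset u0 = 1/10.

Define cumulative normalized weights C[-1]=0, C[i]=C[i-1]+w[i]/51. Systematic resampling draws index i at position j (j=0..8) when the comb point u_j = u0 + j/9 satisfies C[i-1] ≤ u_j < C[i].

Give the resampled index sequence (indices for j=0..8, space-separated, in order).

0 1 2 2 3 4 5 7 8

C = [7/51, 5/17, 8/17, 32/51, 38/51, 14/17, 14/17, 49/51, 1]
j=0: u_0=1/10 ∈ [0, 7/51) → index 0
j=1: u_1=19/90 ∈ [7/51, 5/17) → index 1
j=2: u_2=29/90 ∈ [5/17, 8/17) → index 2
j=3: u_3=13/30 ∈ [5/17, 8/17) → index 2
j=4: u_4=49/90 ∈ [8/17, 32/51) → index 3
j=5: u_5=59/90 ∈ [32/51, 38/51) → index 4
j=6: u_6=23/30 ∈ [38/51, 14/17) → index 5
j=7: u_7=79/90 ∈ [14/17, 49/51) → index 7
j=8: u_8=89/90 ∈ [49/51, 1) → index 8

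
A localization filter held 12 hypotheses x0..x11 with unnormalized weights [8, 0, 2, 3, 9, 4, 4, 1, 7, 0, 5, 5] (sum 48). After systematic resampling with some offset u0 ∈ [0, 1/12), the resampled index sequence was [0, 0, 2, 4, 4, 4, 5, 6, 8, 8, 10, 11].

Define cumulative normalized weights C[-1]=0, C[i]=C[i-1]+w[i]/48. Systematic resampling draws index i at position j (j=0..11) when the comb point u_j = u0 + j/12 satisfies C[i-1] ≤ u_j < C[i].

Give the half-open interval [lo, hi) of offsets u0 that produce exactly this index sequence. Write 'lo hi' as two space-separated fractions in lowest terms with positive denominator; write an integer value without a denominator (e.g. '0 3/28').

C = [1/6, 1/6, 5/24, 13/48, 11/24, 13/24, 5/8, 31/48, 19/24, 19/24, 43/48, 1]
j=0 picked index 0: u0 ∈ [0, 1/6)
j=1 picked index 0: u0 ∈ [-1/12, 1/12)
j=2 picked index 2: u0 ∈ [0, 1/24)
j=3 picked index 4: u0 ∈ [1/48, 5/24)
j=4 picked index 4: u0 ∈ [-1/16, 1/8)
j=5 picked index 4: u0 ∈ [-7/48, 1/24)
j=6 picked index 5: u0 ∈ [-1/24, 1/24)
j=7 picked index 6: u0 ∈ [-1/24, 1/24)
j=8 picked index 8: u0 ∈ [-1/48, 1/8)
j=9 picked index 8: u0 ∈ [-5/48, 1/24)
j=10 picked index 10: u0 ∈ [-1/24, 1/16)
j=11 picked index 11: u0 ∈ [-1/48, 1/12)
intersection: [1/48, 1/24)

1/48 1/24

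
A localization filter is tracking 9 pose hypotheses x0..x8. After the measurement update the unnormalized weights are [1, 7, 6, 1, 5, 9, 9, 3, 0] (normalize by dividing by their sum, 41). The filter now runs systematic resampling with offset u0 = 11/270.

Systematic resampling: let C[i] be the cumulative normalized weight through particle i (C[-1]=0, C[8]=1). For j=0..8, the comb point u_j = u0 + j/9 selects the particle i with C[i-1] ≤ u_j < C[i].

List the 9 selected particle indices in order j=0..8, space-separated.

C = [1/41, 8/41, 14/41, 15/41, 20/41, 29/41, 38/41, 1, 1]
j=0: u_0=11/270 ∈ [1/41, 8/41) → index 1
j=1: u_1=41/270 ∈ [1/41, 8/41) → index 1
j=2: u_2=71/270 ∈ [8/41, 14/41) → index 2
j=3: u_3=101/270 ∈ [15/41, 20/41) → index 4
j=4: u_4=131/270 ∈ [15/41, 20/41) → index 4
j=5: u_5=161/270 ∈ [20/41, 29/41) → index 5
j=6: u_6=191/270 ∈ [29/41, 38/41) → index 6
j=7: u_7=221/270 ∈ [29/41, 38/41) → index 6
j=8: u_8=251/270 ∈ [38/41, 1) → index 7

1 1 2 4 4 5 6 6 7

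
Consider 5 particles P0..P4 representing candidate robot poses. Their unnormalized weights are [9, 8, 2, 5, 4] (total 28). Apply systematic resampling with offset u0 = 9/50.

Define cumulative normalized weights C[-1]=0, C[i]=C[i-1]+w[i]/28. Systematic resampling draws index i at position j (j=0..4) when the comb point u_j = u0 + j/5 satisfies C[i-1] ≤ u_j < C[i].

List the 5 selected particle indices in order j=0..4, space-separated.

0 1 1 3 4

C = [9/28, 17/28, 19/28, 6/7, 1]
j=0: u_0=9/50 ∈ [0, 9/28) → index 0
j=1: u_1=19/50 ∈ [9/28, 17/28) → index 1
j=2: u_2=29/50 ∈ [9/28, 17/28) → index 1
j=3: u_3=39/50 ∈ [19/28, 6/7) → index 3
j=4: u_4=49/50 ∈ [6/7, 1) → index 4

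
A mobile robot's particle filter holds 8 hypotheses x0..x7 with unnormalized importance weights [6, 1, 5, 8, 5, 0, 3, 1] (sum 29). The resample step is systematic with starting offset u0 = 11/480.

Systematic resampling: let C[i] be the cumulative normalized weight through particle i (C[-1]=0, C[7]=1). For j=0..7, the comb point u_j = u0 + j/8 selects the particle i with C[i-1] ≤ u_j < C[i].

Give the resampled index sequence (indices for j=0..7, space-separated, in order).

0 0 2 2 3 3 4 6

C = [6/29, 7/29, 12/29, 20/29, 25/29, 25/29, 28/29, 1]
j=0: u_0=11/480 ∈ [0, 6/29) → index 0
j=1: u_1=71/480 ∈ [0, 6/29) → index 0
j=2: u_2=131/480 ∈ [7/29, 12/29) → index 2
j=3: u_3=191/480 ∈ [7/29, 12/29) → index 2
j=4: u_4=251/480 ∈ [12/29, 20/29) → index 3
j=5: u_5=311/480 ∈ [12/29, 20/29) → index 3
j=6: u_6=371/480 ∈ [20/29, 25/29) → index 4
j=7: u_7=431/480 ∈ [25/29, 28/29) → index 6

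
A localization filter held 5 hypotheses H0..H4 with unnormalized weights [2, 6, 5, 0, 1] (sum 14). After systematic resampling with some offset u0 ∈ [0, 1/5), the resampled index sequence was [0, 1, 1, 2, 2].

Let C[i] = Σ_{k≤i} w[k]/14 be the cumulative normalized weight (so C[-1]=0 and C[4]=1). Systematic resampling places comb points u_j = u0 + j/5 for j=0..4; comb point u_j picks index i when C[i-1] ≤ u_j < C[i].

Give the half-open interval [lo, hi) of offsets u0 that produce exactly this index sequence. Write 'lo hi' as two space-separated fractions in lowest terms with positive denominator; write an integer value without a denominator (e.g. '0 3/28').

C = [1/7, 4/7, 13/14, 13/14, 1]
j=0 picked index 0: u0 ∈ [0, 1/7)
j=1 picked index 1: u0 ∈ [-2/35, 13/35)
j=2 picked index 1: u0 ∈ [-9/35, 6/35)
j=3 picked index 2: u0 ∈ [-1/35, 23/70)
j=4 picked index 2: u0 ∈ [-8/35, 9/70)
intersection: [0, 9/70)

0 9/70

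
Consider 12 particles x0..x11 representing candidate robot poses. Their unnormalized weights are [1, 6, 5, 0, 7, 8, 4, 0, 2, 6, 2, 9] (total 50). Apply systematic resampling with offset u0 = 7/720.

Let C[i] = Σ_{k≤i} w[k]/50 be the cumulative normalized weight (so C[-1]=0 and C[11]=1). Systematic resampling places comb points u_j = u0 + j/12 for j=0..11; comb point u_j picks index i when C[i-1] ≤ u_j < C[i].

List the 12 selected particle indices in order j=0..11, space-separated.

0 1 2 4 4 5 5 6 9 9 11 11

C = [1/50, 7/50, 6/25, 6/25, 19/50, 27/50, 31/50, 31/50, 33/50, 39/50, 41/50, 1]
j=0: u_0=7/720 ∈ [0, 1/50) → index 0
j=1: u_1=67/720 ∈ [1/50, 7/50) → index 1
j=2: u_2=127/720 ∈ [7/50, 6/25) → index 2
j=3: u_3=187/720 ∈ [6/25, 19/50) → index 4
j=4: u_4=247/720 ∈ [6/25, 19/50) → index 4
j=5: u_5=307/720 ∈ [19/50, 27/50) → index 5
j=6: u_6=367/720 ∈ [19/50, 27/50) → index 5
j=7: u_7=427/720 ∈ [27/50, 31/50) → index 6
j=8: u_8=487/720 ∈ [33/50, 39/50) → index 9
j=9: u_9=547/720 ∈ [33/50, 39/50) → index 9
j=10: u_10=607/720 ∈ [41/50, 1) → index 11
j=11: u_11=667/720 ∈ [41/50, 1) → index 11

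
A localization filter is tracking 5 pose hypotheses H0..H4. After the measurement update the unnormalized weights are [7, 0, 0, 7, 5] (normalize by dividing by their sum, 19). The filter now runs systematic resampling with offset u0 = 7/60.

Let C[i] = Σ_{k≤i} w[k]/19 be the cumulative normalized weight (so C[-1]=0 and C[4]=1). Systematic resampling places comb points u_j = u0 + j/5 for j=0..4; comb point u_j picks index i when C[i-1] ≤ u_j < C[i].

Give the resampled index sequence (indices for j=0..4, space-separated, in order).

C = [7/19, 7/19, 7/19, 14/19, 1]
j=0: u_0=7/60 ∈ [0, 7/19) → index 0
j=1: u_1=19/60 ∈ [0, 7/19) → index 0
j=2: u_2=31/60 ∈ [7/19, 14/19) → index 3
j=3: u_3=43/60 ∈ [7/19, 14/19) → index 3
j=4: u_4=11/12 ∈ [14/19, 1) → index 4

0 0 3 3 4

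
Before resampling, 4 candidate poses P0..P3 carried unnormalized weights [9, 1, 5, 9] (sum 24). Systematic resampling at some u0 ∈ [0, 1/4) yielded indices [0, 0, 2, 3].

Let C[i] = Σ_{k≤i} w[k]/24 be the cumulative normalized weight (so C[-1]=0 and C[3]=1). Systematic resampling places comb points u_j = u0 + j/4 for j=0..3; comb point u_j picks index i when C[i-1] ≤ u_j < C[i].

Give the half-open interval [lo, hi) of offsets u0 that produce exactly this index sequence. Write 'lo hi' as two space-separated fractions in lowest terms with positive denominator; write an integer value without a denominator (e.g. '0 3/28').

0 1/8

C = [3/8, 5/12, 5/8, 1]
j=0 picked index 0: u0 ∈ [0, 3/8)
j=1 picked index 0: u0 ∈ [-1/4, 1/8)
j=2 picked index 2: u0 ∈ [-1/12, 1/8)
j=3 picked index 3: u0 ∈ [-1/8, 1/4)
intersection: [0, 1/8)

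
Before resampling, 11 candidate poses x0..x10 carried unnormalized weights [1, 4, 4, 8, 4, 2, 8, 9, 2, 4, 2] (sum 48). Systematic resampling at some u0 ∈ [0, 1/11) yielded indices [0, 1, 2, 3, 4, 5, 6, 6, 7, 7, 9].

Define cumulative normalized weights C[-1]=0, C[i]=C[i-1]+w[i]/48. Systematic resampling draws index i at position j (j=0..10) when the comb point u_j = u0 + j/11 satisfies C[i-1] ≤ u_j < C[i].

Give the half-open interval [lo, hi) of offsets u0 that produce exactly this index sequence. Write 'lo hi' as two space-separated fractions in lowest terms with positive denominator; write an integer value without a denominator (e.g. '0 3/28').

C = [1/48, 5/48, 3/16, 17/48, 7/16, 23/48, 31/48, 5/6, 7/8, 23/24, 1]
j=0 picked index 0: u0 ∈ [0, 1/48)
j=1 picked index 1: u0 ∈ [-37/528, 7/528)
j=2 picked index 2: u0 ∈ [-41/528, 1/176)
j=3 picked index 3: u0 ∈ [-15/176, 43/528)
j=4 picked index 4: u0 ∈ [-5/528, 13/176)
j=5 picked index 5: u0 ∈ [-3/176, 13/528)
j=6 picked index 6: u0 ∈ [-35/528, 53/528)
j=7 picked index 6: u0 ∈ [-83/528, 5/528)
j=8 picked index 7: u0 ∈ [-43/528, 7/66)
j=9 picked index 7: u0 ∈ [-91/528, 1/66)
j=10 picked index 9: u0 ∈ [-3/88, 13/264)
intersection: [0, 1/176)

0 1/176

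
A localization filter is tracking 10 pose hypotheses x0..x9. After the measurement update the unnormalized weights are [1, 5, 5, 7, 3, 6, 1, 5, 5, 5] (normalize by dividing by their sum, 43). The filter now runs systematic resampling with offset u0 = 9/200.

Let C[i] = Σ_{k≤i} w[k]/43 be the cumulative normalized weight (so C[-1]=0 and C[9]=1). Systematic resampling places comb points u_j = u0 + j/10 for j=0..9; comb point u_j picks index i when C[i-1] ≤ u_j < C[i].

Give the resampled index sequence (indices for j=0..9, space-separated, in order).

1 2 2 3 4 5 6 7 8 9

C = [1/43, 6/43, 11/43, 18/43, 21/43, 27/43, 28/43, 33/43, 38/43, 1]
j=0: u_0=9/200 ∈ [1/43, 6/43) → index 1
j=1: u_1=29/200 ∈ [6/43, 11/43) → index 2
j=2: u_2=49/200 ∈ [6/43, 11/43) → index 2
j=3: u_3=69/200 ∈ [11/43, 18/43) → index 3
j=4: u_4=89/200 ∈ [18/43, 21/43) → index 4
j=5: u_5=109/200 ∈ [21/43, 27/43) → index 5
j=6: u_6=129/200 ∈ [27/43, 28/43) → index 6
j=7: u_7=149/200 ∈ [28/43, 33/43) → index 7
j=8: u_8=169/200 ∈ [33/43, 38/43) → index 8
j=9: u_9=189/200 ∈ [38/43, 1) → index 9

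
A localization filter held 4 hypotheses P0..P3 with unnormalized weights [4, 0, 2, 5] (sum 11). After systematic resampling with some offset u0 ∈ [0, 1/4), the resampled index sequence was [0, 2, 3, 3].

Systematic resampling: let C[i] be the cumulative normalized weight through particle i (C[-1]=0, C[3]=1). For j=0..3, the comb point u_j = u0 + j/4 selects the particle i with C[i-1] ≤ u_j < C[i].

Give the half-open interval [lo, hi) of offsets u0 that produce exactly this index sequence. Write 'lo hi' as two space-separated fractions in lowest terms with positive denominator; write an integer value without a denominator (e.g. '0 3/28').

5/44 1/4

C = [4/11, 4/11, 6/11, 1]
j=0 picked index 0: u0 ∈ [0, 4/11)
j=1 picked index 2: u0 ∈ [5/44, 13/44)
j=2 picked index 3: u0 ∈ [1/22, 1/2)
j=3 picked index 3: u0 ∈ [-9/44, 1/4)
intersection: [5/44, 1/4)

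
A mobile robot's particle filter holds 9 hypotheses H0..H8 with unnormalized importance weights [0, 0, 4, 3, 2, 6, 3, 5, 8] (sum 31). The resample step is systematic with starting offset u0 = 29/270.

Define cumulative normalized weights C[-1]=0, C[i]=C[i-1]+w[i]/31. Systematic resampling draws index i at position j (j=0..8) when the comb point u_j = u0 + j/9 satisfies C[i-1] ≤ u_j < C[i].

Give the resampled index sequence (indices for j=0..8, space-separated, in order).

2 3 5 5 6 7 8 8 8

C = [0, 0, 4/31, 7/31, 9/31, 15/31, 18/31, 23/31, 1]
j=0: u_0=29/270 ∈ [0, 4/31) → index 2
j=1: u_1=59/270 ∈ [4/31, 7/31) → index 3
j=2: u_2=89/270 ∈ [9/31, 15/31) → index 5
j=3: u_3=119/270 ∈ [9/31, 15/31) → index 5
j=4: u_4=149/270 ∈ [15/31, 18/31) → index 6
j=5: u_5=179/270 ∈ [18/31, 23/31) → index 7
j=6: u_6=209/270 ∈ [23/31, 1) → index 8
j=7: u_7=239/270 ∈ [23/31, 1) → index 8
j=8: u_8=269/270 ∈ [23/31, 1) → index 8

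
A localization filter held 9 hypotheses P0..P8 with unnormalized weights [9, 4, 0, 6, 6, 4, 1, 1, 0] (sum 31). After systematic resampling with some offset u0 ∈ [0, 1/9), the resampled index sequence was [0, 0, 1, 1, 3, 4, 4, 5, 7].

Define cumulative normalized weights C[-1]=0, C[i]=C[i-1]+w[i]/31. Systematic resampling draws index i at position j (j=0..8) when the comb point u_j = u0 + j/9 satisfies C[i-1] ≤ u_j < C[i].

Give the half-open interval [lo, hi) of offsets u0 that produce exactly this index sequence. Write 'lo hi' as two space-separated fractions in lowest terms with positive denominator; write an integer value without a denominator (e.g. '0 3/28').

C = [9/31, 13/31, 13/31, 19/31, 25/31, 29/31, 30/31, 1, 1]
j=0 picked index 0: u0 ∈ [0, 9/31)
j=1 picked index 0: u0 ∈ [-1/9, 50/279)
j=2 picked index 1: u0 ∈ [19/279, 55/279)
j=3 picked index 1: u0 ∈ [-4/93, 8/93)
j=4 picked index 3: u0 ∈ [-7/279, 47/279)
j=5 picked index 4: u0 ∈ [16/279, 70/279)
j=6 picked index 4: u0 ∈ [-5/93, 13/93)
j=7 picked index 5: u0 ∈ [8/279, 44/279)
j=8 picked index 7: u0 ∈ [22/279, 1/9)
intersection: [22/279, 8/93)

22/279 8/93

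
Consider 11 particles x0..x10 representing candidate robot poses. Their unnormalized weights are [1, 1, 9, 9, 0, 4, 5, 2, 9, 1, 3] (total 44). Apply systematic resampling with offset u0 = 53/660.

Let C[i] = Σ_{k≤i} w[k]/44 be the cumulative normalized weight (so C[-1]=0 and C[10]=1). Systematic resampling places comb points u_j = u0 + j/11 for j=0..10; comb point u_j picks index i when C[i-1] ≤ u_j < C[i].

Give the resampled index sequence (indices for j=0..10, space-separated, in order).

2 2 3 3 3 5 6 8 8 8 10

C = [1/44, 1/22, 1/4, 5/11, 5/11, 6/11, 29/44, 31/44, 10/11, 41/44, 1]
j=0: u_0=53/660 ∈ [1/22, 1/4) → index 2
j=1: u_1=113/660 ∈ [1/22, 1/4) → index 2
j=2: u_2=173/660 ∈ [1/4, 5/11) → index 3
j=3: u_3=233/660 ∈ [1/4, 5/11) → index 3
j=4: u_4=293/660 ∈ [1/4, 5/11) → index 3
j=5: u_5=353/660 ∈ [5/11, 6/11) → index 5
j=6: u_6=413/660 ∈ [6/11, 29/44) → index 6
j=7: u_7=43/60 ∈ [31/44, 10/11) → index 8
j=8: u_8=533/660 ∈ [31/44, 10/11) → index 8
j=9: u_9=593/660 ∈ [31/44, 10/11) → index 8
j=10: u_10=653/660 ∈ [41/44, 1) → index 10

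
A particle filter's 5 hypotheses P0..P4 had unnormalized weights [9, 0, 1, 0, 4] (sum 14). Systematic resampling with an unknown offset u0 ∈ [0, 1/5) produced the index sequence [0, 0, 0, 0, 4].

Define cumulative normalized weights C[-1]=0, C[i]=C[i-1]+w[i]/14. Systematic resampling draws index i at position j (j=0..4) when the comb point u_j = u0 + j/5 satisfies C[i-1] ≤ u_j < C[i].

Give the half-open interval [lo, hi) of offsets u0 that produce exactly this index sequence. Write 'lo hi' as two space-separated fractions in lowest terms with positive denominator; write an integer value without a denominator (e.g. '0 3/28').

0 3/70

C = [9/14, 9/14, 5/7, 5/7, 1]
j=0 picked index 0: u0 ∈ [0, 9/14)
j=1 picked index 0: u0 ∈ [-1/5, 31/70)
j=2 picked index 0: u0 ∈ [-2/5, 17/70)
j=3 picked index 0: u0 ∈ [-3/5, 3/70)
j=4 picked index 4: u0 ∈ [-3/35, 1/5)
intersection: [0, 3/70)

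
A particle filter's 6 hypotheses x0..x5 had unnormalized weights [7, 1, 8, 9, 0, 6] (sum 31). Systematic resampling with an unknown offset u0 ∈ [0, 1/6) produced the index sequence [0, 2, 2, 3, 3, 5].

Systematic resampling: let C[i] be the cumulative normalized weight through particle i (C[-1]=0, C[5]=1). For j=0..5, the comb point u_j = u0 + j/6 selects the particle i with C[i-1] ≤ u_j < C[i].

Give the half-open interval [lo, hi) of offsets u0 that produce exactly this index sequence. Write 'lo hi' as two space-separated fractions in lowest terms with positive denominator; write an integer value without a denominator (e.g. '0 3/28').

17/186 13/93

C = [7/31, 8/31, 16/31, 25/31, 25/31, 1]
j=0 picked index 0: u0 ∈ [0, 7/31)
j=1 picked index 2: u0 ∈ [17/186, 65/186)
j=2 picked index 2: u0 ∈ [-7/93, 17/93)
j=3 picked index 3: u0 ∈ [1/62, 19/62)
j=4 picked index 3: u0 ∈ [-14/93, 13/93)
j=5 picked index 5: u0 ∈ [-5/186, 1/6)
intersection: [17/186, 13/93)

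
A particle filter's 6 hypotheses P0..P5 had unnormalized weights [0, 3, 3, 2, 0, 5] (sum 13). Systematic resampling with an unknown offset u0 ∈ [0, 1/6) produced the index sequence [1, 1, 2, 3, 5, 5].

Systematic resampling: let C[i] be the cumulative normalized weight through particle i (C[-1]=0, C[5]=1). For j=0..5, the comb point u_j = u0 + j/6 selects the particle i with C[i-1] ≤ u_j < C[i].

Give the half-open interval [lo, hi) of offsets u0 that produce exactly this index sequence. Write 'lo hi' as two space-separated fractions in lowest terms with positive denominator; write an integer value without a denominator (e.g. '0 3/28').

0 5/78

C = [0, 3/13, 6/13, 8/13, 8/13, 1]
j=0 picked index 1: u0 ∈ [0, 3/13)
j=1 picked index 1: u0 ∈ [-1/6, 5/78)
j=2 picked index 2: u0 ∈ [-4/39, 5/39)
j=3 picked index 3: u0 ∈ [-1/26, 3/26)
j=4 picked index 5: u0 ∈ [-2/39, 1/3)
j=5 picked index 5: u0 ∈ [-17/78, 1/6)
intersection: [0, 5/78)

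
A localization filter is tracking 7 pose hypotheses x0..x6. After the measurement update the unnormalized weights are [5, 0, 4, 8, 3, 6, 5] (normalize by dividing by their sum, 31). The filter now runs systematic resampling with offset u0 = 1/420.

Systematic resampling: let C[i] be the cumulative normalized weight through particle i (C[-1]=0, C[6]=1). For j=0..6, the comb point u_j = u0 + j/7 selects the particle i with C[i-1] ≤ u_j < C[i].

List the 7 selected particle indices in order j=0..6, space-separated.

0 0 2 3 4 5 6

C = [5/31, 5/31, 9/31, 17/31, 20/31, 26/31, 1]
j=0: u_0=1/420 ∈ [0, 5/31) → index 0
j=1: u_1=61/420 ∈ [0, 5/31) → index 0
j=2: u_2=121/420 ∈ [5/31, 9/31) → index 2
j=3: u_3=181/420 ∈ [9/31, 17/31) → index 3
j=4: u_4=241/420 ∈ [17/31, 20/31) → index 4
j=5: u_5=43/60 ∈ [20/31, 26/31) → index 5
j=6: u_6=361/420 ∈ [26/31, 1) → index 6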